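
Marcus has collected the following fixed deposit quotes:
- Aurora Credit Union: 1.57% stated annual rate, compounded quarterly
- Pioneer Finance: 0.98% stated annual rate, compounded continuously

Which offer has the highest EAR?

Aurora Credit Union: (1 + 0.0157/4)^4 − 1 = 1.579%
Pioneer Finance: e^0.0098 − 1 = 0.985%
The highest effective annual rate is Aurora Credit Union at 1.579%.

Aurora Credit Union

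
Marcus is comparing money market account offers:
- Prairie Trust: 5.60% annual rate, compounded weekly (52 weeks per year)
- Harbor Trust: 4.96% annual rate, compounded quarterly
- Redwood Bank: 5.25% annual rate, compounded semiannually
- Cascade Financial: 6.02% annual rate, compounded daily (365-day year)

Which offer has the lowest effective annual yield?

Harbor Trust

Prairie Trust: (1 + 0.0560/52)^52 − 1 = 5.757%
Harbor Trust: (1 + 0.0496/4)^4 − 1 = 5.053%
Redwood Bank: (1 + 0.0525/2)^2 − 1 = 5.319%
Cascade Financial: (1 + 0.0602/365)^365 − 1 = 6.204%
The lowest effective annual rate is Harbor Trust at 5.053%.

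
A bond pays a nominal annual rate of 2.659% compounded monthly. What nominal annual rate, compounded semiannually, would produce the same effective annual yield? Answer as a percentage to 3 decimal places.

EAR = (1 + 0.02659/12)^12 − 1 = 0.026916.
Solve (1 + r/2)^2 = 1.026916: r/2 = 1.026916^(1/2) − 1 = 0.013369, so r = 0.026738 = 2.674%.

2.674%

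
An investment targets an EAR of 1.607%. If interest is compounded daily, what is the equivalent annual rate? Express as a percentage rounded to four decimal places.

(1 + r/365)^365 − 1 = 0.01607, so 1 + r/365 = 1.01607^(1/365).
r/365 = 0.000044, so r = 0.015943 = 1.5943%.

1.5943%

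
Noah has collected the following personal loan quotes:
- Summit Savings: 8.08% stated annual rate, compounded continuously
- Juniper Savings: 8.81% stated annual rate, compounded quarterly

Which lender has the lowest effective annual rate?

Summit Savings

Summit Savings: e^0.0808 − 1 = 8.415%
Juniper Savings: (1 + 0.0881/4)^4 − 1 = 9.105%
The lowest effective annual rate is Summit Savings at 8.415%.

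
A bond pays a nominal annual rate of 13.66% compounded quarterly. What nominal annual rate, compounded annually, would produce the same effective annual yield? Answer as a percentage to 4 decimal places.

EAR = (1 + 0.1366/4)^4 − 1 = 0.143758.
Compounded annually, the equivalent nominal rate is the EAR itself: 14.3758%.

14.3758%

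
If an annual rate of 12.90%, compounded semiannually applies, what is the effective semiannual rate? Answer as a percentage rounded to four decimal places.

6.4500%

With a nominal annual rate compounded semiannually, the periodic rate is the nominal rate divided by 2.
i = 0.1290 / 2 = 0.0645000 = 6.4500%.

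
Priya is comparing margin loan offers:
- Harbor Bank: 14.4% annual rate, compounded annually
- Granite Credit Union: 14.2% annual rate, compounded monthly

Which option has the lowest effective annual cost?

Harbor Bank

Harbor Bank: compounded annually, EAR = 14.400%
Granite Credit Union: (1 + 0.142/12)^12 − 1 = 15.162%
The lowest effective annual rate is Harbor Bank at 14.400%.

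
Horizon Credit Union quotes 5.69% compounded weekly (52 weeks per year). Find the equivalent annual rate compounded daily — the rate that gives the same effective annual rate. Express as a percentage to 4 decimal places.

5.6873%

EAR = (1 + 0.0569/52)^52 − 1 = 0.058517.
Solve (1 + r/365)^365 = 1.058517: r/365 = 1.058517^(1/365) − 1 = 0.000156, so r = 0.056873 = 5.6873%.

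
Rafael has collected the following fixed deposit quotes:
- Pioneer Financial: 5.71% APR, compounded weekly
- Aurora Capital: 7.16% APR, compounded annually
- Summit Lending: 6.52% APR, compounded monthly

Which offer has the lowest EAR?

Pioneer Financial: (1 + 0.0571/52)^52 − 1 = 5.873%
Aurora Capital: compounded annually, EAR = 7.160%
Summit Lending: (1 + 0.0652/12)^12 − 1 = 6.718%
The lowest effective annual rate is Pioneer Financial at 5.873%.

Pioneer Financial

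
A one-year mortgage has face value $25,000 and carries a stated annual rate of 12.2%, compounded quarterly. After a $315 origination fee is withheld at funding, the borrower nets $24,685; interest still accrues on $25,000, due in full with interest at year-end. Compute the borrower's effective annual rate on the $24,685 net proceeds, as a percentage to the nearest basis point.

Amount owed after one year: 25,000 × (1 + 0.122/4)^4 = 25,000 × 1.127696 = $28,192.40.
Effective rate on net proceeds: 28,192.40 / 24,685 − 1 = 0.142086 = 14.21%.

14.21%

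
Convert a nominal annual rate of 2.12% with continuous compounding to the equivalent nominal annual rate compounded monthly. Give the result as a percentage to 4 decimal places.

2.1219%

EAR under continuous compounding: e^0.0212 − 1 = 0.021426.
Solve (1 + r/12)^12 = 1.021426: r/12 = 1.021426^(1/12) − 1 = 0.001768, so r = 0.021219 = 2.1219%.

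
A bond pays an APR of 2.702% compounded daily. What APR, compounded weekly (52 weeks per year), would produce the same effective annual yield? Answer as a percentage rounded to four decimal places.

EAR = (1 + 0.02702/365)^365 − 1 = 0.027387.
Solve (1 + r/52)^52 = 1.027387: r/52 = 1.027387^(1/52) − 1 = 0.000520, so r = 0.027026 = 2.7026%.

2.7026%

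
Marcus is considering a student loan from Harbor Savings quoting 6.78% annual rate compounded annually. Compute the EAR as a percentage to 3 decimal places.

Annual compounding means the effective rate equals the nominal rate: 6.780%.

6.780%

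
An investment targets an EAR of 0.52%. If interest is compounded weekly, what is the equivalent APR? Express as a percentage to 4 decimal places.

0.5187%

(1 + r/52)^52 − 1 = 0.0052, so 1 + r/52 = 1.0052^(1/52).
r/52 = 0.000100, so r = 0.005187 = 0.5187%.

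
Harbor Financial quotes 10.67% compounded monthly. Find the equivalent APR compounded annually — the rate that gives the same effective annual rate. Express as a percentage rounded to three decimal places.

11.208%

EAR = (1 + 0.1067/12)^12 − 1 = 0.112076.
Compounded annually, the equivalent nominal rate is the EAR itself: 11.208%.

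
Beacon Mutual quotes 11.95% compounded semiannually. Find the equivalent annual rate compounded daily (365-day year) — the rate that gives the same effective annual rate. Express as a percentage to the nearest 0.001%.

EAR = (1 + 0.1195/2)^2 − 1 = 0.123070.
Solve (1 + r/365)^365 = 1.123070: r/365 = 1.123070^(1/365) − 1 = 0.000318, so r = 0.116085 = 11.608%.

11.608%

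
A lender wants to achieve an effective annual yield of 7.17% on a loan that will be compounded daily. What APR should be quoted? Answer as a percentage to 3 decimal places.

(1 + r/365)^365 − 1 = 0.0717, so 1 + r/365 = 1.0717^(1/365).
r/365 = 0.000190, so r = 0.069253 = 6.925%.

6.925%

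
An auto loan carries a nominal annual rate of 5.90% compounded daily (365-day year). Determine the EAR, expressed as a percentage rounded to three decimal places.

6.077%

EAR = (1 + 0.0590/365)^365 − 1.
= 1.060770 − 1 = 6.077%.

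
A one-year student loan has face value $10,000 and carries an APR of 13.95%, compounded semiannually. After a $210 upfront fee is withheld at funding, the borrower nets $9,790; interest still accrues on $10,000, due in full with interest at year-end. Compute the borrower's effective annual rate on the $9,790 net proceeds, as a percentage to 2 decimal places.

Amount owed after one year: 10,000 × (1 + 0.1395/2)^2 = 10,000 × 1.144365 = $11,443.65.
Effective rate on net proceeds: 11,443.65 / 9,790 − 1 = 0.168912 = 16.89%.

16.89%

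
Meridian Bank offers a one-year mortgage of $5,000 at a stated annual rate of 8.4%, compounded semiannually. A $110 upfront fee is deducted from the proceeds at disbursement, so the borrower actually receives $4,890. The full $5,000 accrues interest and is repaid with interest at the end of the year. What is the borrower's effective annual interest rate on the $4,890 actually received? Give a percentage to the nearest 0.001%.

11.019%

Amount owed after one year: 5,000 × (1 + 0.084/2)^2 = 5,000 × 1.085764 = $5,428.82.
Effective rate on net proceeds: 5,428.82 / 4,890 − 1 = 0.110188 = 11.019%.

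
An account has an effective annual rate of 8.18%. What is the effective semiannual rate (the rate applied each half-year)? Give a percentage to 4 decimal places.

The per-half-year rate i satisfies (1 + i)^2 = 1 + 0.0818.
i = 1.0818^(1/2) − 1 = 0.0400961 = 4.0096%.

4.0096%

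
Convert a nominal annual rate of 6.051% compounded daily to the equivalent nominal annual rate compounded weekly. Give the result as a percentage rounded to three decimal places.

6.054%

EAR = (1 + 0.06051/365)^365 − 1 = 0.062373.
Solve (1 + r/52)^52 = 1.062373: r/52 = 1.062373^(1/52) − 1 = 0.001164, so r = 0.060540 = 6.054%.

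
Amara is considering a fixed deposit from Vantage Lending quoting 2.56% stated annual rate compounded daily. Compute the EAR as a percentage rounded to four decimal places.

2.5930%

EAR = (1 + 0.0256/365)^365 − 1.
= (1 + 0.000070)^365 − 1 = 1.025930 − 1 = 2.5930%.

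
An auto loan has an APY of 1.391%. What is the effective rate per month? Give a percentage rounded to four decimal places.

The per-month rate i satisfies (1 + i)^12 = 1 + 0.01391.
i = 1.01391^(1/12) − 1 = 0.0011518 = 0.1152%.

0.1152%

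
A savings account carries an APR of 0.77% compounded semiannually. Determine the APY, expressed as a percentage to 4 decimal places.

0.7715%

EAR = (1 + 0.0077/2)^2 − 1.
= (1 + 0.003850)^2 − 1 = 1.007715 − 1 = 0.7715%.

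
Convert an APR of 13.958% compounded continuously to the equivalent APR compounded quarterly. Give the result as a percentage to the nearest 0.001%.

14.204%

EAR under continuous compounding: e^0.13958 − 1 = 0.149791.
Solve (1 + r/4)^4 = 1.149791: r/4 = 1.149791^(1/4) − 1 = 0.035511, so r = 0.142044 = 14.204%.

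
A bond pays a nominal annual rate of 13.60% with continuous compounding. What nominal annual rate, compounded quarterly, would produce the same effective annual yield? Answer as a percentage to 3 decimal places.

EAR under continuous compounding: e^0.1360 − 1 = 0.145682.
Solve (1 + r/4)^4 = 1.145682: r/4 = 1.145682^(1/4) − 1 = 0.034585, so r = 0.138338 = 13.834%.

13.834%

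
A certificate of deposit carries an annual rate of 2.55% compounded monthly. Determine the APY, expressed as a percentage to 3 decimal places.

2.580%

EAR = (1 + 0.0255/12)^12 − 1.
= 1.025800 − 1 = 2.580%.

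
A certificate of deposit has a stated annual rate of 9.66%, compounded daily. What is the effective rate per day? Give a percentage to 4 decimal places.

0.0265%

With a nominal annual rate compounded daily, the periodic rate is the nominal rate divided by 365.
i = 0.0966 / 365 = 0.0002647 = 0.0265%.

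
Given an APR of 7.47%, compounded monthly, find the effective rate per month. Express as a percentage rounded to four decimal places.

With a nominal annual rate compounded monthly, the periodic rate is the nominal rate divided by 12.
i = 0.0747 / 12 = 0.0062250 = 0.6225%.

0.6225%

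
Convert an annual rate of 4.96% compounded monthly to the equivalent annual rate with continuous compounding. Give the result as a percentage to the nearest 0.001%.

4.950%

EAR = (1 + 0.0496/12)^12 − 1 = 0.050743.
Equivalent continuous rate: r = ln(1 + 0.050743) = 0.049498 = 4.950%.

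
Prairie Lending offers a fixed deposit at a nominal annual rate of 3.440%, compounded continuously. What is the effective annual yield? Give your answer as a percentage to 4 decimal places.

3.4999%

With continuous compounding, EAR = e^0.03440 − 1.
e^0.03440 = 1.034999, so EAR = 0.034999 = 3.4999%.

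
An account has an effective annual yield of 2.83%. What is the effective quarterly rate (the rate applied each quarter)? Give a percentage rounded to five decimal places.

The per-quarter rate i satisfies (1 + i)^4 = 1 + 0.0283.
i = 1.0283^(1/4) − 1 = 0.0070011 = 0.70011%.

0.70011%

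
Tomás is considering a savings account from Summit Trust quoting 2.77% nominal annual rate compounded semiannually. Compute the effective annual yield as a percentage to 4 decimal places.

2.7892%

EAR = (1 + 0.0277/2)^2 − 1.
= 1.027892 − 1 = 2.7892%.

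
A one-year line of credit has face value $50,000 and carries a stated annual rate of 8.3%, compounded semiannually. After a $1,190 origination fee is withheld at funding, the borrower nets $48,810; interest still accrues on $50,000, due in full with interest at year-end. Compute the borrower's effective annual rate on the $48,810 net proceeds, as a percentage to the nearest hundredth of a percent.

Amount owed after one year: 50,000 × (1 + 0.083/2)^2 = 50,000 × 1.084722 = $54,236.11.
Effective rate on net proceeds: 54,236.11 / 48,810 − 1 = 0.111168 = 11.12%.

11.12%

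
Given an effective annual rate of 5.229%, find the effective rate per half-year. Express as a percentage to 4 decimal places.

2.5812%

The per-half-year rate i satisfies (1 + i)^2 = 1 + 0.05229.
i = 1.05229^(1/2) − 1 = 0.0258119 = 2.5812%.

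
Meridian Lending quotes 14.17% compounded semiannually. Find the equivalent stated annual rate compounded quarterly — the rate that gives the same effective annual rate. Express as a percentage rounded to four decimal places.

13.9275%

EAR = (1 + 0.1417/2)^2 − 1 = 0.146720.
Solve (1 + r/4)^4 = 1.146720: r/4 = 1.146720^(1/4) − 1 = 0.034819, so r = 0.139275 = 13.9275%.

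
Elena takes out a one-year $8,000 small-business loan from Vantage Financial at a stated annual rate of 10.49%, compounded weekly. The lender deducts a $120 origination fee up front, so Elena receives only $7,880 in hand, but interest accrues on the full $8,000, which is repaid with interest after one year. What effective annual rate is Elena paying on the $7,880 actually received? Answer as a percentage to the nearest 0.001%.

12.739%

Amount owed after one year: 8,000 × (1 + 0.1049/52)^52 = 8,000 × 1.110482 = $8,883.86.
Effective rate on net proceeds: 8,883.86 / 7,880 − 1 = 0.127393 = 12.739%.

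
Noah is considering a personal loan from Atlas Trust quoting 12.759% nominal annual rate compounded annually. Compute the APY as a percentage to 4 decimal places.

12.7590%

Annual compounding means the effective rate equals the nominal rate: 12.7590%.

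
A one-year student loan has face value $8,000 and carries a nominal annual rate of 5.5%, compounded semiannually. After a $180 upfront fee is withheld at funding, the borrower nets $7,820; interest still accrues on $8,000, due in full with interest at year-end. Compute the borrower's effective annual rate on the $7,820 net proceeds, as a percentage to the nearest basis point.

Amount owed after one year: 8,000 × (1 + 0.055/2)^2 = 8,000 × 1.055756 = $8,446.05.
Effective rate on net proceeds: 8,446.05 / 7,820 − 1 = 0.080058 = 8.01%.

8.01%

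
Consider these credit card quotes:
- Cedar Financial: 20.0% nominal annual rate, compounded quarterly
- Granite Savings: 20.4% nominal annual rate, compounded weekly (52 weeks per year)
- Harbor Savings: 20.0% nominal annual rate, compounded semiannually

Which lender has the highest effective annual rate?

Cedar Financial: (1 + 0.200/4)^4 − 1 = 21.551%
Granite Savings: (1 + 0.204/52)^52 − 1 = 22.581%
Harbor Savings: (1 + 0.200/2)^2 − 1 = 21.000%
The highest effective annual rate is Granite Savings at 22.581%.

Granite Savings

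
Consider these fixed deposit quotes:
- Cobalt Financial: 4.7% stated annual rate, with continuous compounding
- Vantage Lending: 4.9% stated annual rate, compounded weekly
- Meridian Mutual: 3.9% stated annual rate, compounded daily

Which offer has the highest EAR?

Vantage Lending

Cobalt Financial: e^0.047 − 1 = 4.812%
Vantage Lending: (1 + 0.049/52)^52 − 1 = 5.020%
Meridian Mutual: (1 + 0.039/365)^365 − 1 = 3.977%
The highest effective annual rate is Vantage Lending at 5.020%.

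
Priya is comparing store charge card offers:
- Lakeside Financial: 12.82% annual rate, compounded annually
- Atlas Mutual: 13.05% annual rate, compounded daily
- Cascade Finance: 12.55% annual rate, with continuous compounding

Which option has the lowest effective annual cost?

Lakeside Financial

Lakeside Financial: compounded annually, EAR = 12.820%
Atlas Mutual: (1 + 0.1305/365)^365 − 1 = 13.937%
Cascade Finance: e^0.1255 − 1 = 13.372%
The lowest effective annual rate is Lakeside Financial at 12.820%.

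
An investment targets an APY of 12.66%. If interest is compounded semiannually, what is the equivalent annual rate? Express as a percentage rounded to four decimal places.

(1 + r/2)^2 − 1 = 0.1266, so 1 + r/2 = 1.1266^(1/2).
r/2 = 0.061414, so r = 0.122828 = 12.2828%.

12.2828%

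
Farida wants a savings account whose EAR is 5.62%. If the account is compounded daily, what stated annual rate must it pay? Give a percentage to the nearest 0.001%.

5.468%

(1 + r/365)^365 − 1 = 0.0562, so 1 + r/365 = 1.0562^(1/365).
r/365 = 0.000150, so r = 0.054682 = 5.468%.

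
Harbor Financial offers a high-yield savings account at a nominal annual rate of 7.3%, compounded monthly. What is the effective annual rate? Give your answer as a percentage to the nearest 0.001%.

EAR = (1 + 0.073/12)^12 − 1.
= (1 + 0.006083)^12 − 1 = 1.075493 − 1 = 7.549%.

7.549%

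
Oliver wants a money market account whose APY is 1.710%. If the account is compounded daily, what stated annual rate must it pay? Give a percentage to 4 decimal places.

(1 + r/365)^365 − 1 = 0.01710, so 1 + r/365 = 1.01710^(1/365).
r/365 = 0.000046, so r = 0.016956 = 1.6956%.

1.6956%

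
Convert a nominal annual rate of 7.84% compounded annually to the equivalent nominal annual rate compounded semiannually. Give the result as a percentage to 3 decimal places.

Compounded annually, EAR = nominal = 0.078400.
Solve (1 + r/2)^2 = 1.078400: r/2 = 1.078400^(1/2) − 1 = 0.038460, so r = 0.076921 = 7.692%.

7.692%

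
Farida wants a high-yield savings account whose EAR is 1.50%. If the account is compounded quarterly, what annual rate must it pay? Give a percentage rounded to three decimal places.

1.492%

(1 + r/4)^4 − 1 = 0.0150, so 1 + r/4 = 1.0150^(1/4).
r/4 = 0.003729, so r = 0.014916 = 1.492%.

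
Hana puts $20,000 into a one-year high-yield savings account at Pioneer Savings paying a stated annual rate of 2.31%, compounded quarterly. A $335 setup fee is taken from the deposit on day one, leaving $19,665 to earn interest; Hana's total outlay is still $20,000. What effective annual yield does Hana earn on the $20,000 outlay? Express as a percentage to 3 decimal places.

0.616%

Value after one year: 19,665 × (1 + 0.0231/4)^4 = 19,665 × 1.023301 = $20,123.21.
Effective yield on the $20,000 outlay: 20,123.21 / 20,000 − 1 = 0.006161 = 0.616%.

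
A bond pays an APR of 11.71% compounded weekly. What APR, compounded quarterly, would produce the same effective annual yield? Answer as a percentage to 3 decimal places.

11.870%

EAR = (1 + 0.1171/52)^52 − 1 = 0.124084.
Solve (1 + r/4)^4 = 1.124084: r/4 = 1.124084^(1/4) − 1 = 0.029674, so r = 0.118695 = 11.870%.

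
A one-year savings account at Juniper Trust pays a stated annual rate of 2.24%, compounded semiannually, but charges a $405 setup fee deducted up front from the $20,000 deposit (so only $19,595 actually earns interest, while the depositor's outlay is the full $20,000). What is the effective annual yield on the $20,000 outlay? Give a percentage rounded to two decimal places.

Value after one year: 19,595 × (1 + 0.0224/2)^2 = 19,595 × 1.022525 = $20,036.39.
Effective yield on the $20,000 outlay: 20,036.39 / 20,000 − 1 = 0.001819 = 0.18%.

0.18%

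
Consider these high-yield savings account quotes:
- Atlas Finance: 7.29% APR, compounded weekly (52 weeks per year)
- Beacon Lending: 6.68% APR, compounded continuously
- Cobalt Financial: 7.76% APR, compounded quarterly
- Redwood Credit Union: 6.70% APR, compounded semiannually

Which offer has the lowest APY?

Redwood Credit Union

Atlas Finance: (1 + 0.0729/52)^52 − 1 = 7.557%
Beacon Lending: e^0.0668 − 1 = 6.908%
Cobalt Financial: (1 + 0.0776/4)^4 − 1 = 7.989%
Redwood Credit Union: (1 + 0.0670/2)^2 − 1 = 6.812%
The lowest effective annual rate is Redwood Credit Union at 6.812%.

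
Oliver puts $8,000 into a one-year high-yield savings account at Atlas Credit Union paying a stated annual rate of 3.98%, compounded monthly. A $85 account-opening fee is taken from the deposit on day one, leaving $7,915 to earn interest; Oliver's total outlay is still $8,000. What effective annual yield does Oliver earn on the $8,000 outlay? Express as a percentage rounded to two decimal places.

Value after one year: 7,915 × (1 + 0.0398/12)^12 = 7,915 × 1.040534 = $8,235.83.
Effective yield on the $8,000 outlay: 8,235.83 / 8,000 − 1 = 0.029478 = 2.95%.

2.95%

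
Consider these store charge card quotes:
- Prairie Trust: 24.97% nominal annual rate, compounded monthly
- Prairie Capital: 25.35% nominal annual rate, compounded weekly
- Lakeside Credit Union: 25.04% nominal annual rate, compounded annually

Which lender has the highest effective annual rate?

Prairie Trust: (1 + 0.2497/12)^12 − 1 = 28.036%
Prairie Capital: (1 + 0.2535/52)^52 − 1 = 28.773%
Lakeside Credit Union: compounded annually, EAR = 25.040%
The highest effective annual rate is Prairie Capital at 28.773%.

Prairie Capital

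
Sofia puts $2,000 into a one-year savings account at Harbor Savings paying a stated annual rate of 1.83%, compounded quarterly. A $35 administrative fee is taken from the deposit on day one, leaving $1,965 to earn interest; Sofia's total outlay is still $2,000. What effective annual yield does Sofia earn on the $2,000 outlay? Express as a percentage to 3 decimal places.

Value after one year: 1,965 × (1 + 0.0183/4)^4 = 1,965 × 1.018426 = $2,001.21.
Effective yield on the $2,000 outlay: 2,001.21 / 2,000 − 1 = 0.000604 = 0.060%.

0.060%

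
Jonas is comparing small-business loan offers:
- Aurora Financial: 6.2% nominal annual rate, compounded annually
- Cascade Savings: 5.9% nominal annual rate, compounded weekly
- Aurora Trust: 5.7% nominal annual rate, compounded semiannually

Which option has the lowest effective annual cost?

Aurora Financial: compounded annually, EAR = 6.200%
Cascade Savings: (1 + 0.059/52)^52 − 1 = 6.074%
Aurora Trust: (1 + 0.057/2)^2 − 1 = 5.781%
The lowest effective annual rate is Aurora Trust at 5.781%.

Aurora Trust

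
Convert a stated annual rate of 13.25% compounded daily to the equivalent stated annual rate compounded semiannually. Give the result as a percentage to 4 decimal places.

EAR = (1 + 0.1325/365)^365 − 1 = 0.141652.
Solve (1 + r/2)^2 = 1.141652: r/2 = 1.141652^(1/2) − 1 = 0.068481, so r = 0.136962 = 13.6962%.

13.6962%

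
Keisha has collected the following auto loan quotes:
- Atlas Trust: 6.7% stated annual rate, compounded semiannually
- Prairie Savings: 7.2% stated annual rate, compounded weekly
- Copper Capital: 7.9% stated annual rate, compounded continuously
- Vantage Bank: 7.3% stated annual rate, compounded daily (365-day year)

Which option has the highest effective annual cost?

Atlas Trust: (1 + 0.067/2)^2 − 1 = 6.812%
Prairie Savings: (1 + 0.072/52)^52 − 1 = 7.460%
Copper Capital: e^0.079 − 1 = 8.220%
Vantage Bank: (1 + 0.073/365)^365 − 1 = 7.572%
The highest effective annual rate is Copper Capital at 8.220%.

Copper Capital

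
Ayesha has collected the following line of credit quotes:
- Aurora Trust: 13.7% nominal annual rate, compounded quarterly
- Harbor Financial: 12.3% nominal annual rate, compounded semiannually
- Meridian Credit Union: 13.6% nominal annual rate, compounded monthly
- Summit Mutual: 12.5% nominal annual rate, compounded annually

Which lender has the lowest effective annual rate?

Summit Mutual

Aurora Trust: (1 + 0.137/4)^4 − 1 = 14.420%
Harbor Financial: (1 + 0.123/2)^2 − 1 = 12.678%
Meridian Credit Union: (1 + 0.136/12)^12 − 1 = 14.481%
Summit Mutual: compounded annually, EAR = 12.500%
The lowest effective annual rate is Summit Mutual at 12.500%.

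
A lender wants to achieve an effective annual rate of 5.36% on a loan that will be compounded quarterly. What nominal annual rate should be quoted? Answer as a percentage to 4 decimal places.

5.2555%

(1 + r/4)^4 − 1 = 0.0536, so 1 + r/4 = 1.0536^(1/4).
r/4 = 0.013139, so r = 0.052555 = 5.2555%.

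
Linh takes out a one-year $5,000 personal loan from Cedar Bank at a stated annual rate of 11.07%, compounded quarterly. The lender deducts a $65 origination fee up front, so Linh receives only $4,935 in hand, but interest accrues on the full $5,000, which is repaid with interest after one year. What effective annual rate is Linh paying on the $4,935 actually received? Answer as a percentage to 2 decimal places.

Amount owed after one year: 5,000 × (1 + 0.1107/4)^4 = 5,000 × 1.115381 = $5,576.90.
Effective rate on net proceeds: 5,576.90 / 4,935 − 1 = 0.130072 = 13.01%.

13.01%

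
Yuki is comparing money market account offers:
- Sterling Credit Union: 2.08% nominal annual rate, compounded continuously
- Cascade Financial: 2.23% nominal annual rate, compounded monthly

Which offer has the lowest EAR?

Sterling Credit Union: e^0.0208 − 1 = 2.102%
Cascade Financial: (1 + 0.0223/12)^12 − 1 = 2.253%
The lowest effective annual rate is Sterling Credit Union at 2.102%.

Sterling Credit Union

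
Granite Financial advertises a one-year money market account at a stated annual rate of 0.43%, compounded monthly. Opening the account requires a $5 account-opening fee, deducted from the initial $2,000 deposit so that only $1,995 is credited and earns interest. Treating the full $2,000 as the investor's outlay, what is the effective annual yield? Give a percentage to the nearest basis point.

0.18%

Value after one year: 1,995 × (1 + 0.0043/12)^12 = 1,995 × 1.004308 = $2,003.60.
Effective yield on the $2,000 outlay: 2,003.60 / 2,000 − 1 = 0.001798 = 0.18%.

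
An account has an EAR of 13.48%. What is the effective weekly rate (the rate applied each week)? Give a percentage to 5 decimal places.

The per-week rate i satisfies (1 + i)^52 = 1 + 0.1348.
i = 1.1348^(1/52) − 1 = 0.0024348 = 0.24348%.

0.24348%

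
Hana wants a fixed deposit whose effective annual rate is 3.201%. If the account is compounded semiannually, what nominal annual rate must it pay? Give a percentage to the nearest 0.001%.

3.176%

(1 + r/2)^2 − 1 = 0.03201, so 1 + r/2 = 1.03201^(1/2).
r/2 = 0.015879, so r = 0.031758 = 3.176%.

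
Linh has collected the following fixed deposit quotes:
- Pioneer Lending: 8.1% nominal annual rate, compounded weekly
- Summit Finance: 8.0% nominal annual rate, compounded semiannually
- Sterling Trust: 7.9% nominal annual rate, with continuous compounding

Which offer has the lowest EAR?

Pioneer Lending: (1 + 0.081/52)^52 − 1 = 8.430%
Summit Finance: (1 + 0.080/2)^2 − 1 = 8.160%
Sterling Trust: e^0.079 − 1 = 8.220%
The lowest effective annual rate is Summit Finance at 8.160%.

Summit Finance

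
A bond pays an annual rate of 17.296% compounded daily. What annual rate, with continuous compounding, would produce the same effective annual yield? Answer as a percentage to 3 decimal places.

17.292%

EAR = (1 + 0.17296/365)^365 − 1 = 0.188770.
Equivalent continuous rate: r = ln(1 + 0.188770) = 0.172919 = 17.292%.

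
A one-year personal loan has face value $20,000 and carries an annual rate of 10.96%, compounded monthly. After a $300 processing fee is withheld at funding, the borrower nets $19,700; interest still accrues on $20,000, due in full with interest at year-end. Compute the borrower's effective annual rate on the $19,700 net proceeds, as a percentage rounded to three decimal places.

13.226%

Amount owed after one year: 20,000 × (1 + 0.1096/12)^12 = 20,000 × 1.115277 = $22,305.53.
Effective rate on net proceeds: 22,305.53 / 19,700 − 1 = 0.132261 = 13.226%.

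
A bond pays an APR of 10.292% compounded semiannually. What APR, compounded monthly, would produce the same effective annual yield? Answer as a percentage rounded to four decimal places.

10.0780%

EAR = (1 + 0.10292/2)^2 − 1 = 0.105568.
Solve (1 + r/12)^12 = 1.105568: r/12 = 1.105568^(1/12) − 1 = 0.008398, so r = 0.100780 = 10.0780%.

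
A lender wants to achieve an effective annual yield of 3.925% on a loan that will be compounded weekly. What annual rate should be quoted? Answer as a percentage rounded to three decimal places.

(1 + r/52)^52 − 1 = 0.03925, so 1 + r/52 = 1.03925^(1/52).
r/52 = 0.000741, so r = 0.038514 = 3.851%.

3.851%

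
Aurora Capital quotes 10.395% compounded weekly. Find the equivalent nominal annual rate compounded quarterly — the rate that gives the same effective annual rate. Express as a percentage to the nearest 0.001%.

EAR = (1 + 0.10395/52)^52 − 1 = 0.109430.
Solve (1 + r/4)^4 = 1.109430: r/4 = 1.109430^(1/4) − 1 = 0.026301, so r = 0.105206 = 10.521%.

10.521%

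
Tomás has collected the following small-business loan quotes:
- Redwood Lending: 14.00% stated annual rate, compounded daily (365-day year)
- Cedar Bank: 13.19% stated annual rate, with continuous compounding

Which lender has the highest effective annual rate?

Redwood Lending: (1 + 0.1400/365)^365 − 1 = 15.024%
Cedar Bank: e^0.1319 − 1 = 14.099%
The highest effective annual rate is Redwood Lending at 15.024%.

Redwood Lending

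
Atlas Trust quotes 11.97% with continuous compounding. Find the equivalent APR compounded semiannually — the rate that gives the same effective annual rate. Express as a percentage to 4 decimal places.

EAR under continuous compounding: e^0.1197 − 1 = 0.127159.
Solve (1 + r/2)^2 = 1.127159: r/2 = 1.127159^(1/2) − 1 = 0.061677, so r = 0.123355 = 12.3355%.

12.3355%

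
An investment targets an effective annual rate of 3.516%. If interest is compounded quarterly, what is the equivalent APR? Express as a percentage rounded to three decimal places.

(1 + r/4)^4 − 1 = 0.03516, so 1 + r/4 = 1.03516^(1/4).
r/4 = 0.008676, so r = 0.034706 = 3.471%.

3.471%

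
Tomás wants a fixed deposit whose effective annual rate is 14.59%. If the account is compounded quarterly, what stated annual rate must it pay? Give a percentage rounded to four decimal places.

(1 + r/4)^4 − 1 = 0.1459, so 1 + r/4 = 1.1459^(1/4).
r/4 = 0.034634, so r = 0.138535 = 13.8535%.

13.8535%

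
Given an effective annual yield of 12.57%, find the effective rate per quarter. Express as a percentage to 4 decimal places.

The per-quarter rate i satisfies (1 + i)^4 = 1 + 0.1257.
i = 1.1257^(1/4) − 1 = 0.0300437 = 3.0044%.

3.0044%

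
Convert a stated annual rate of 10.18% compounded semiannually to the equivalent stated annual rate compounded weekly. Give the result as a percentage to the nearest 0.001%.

EAR = (1 + 0.1018/2)^2 − 1 = 0.104391.
Solve (1 + r/52)^52 = 1.104391: r/52 = 1.104391^(1/52) − 1 = 0.001911, so r = 0.099389 = 9.939%.

9.939%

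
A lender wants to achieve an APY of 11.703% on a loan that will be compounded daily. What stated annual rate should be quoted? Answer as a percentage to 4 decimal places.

(1 + r/365)^365 − 1 = 0.11703, so 1 + r/365 = 1.11703^(1/365).
r/365 = 0.000303, so r = 0.110690 = 11.0690%.

11.0690%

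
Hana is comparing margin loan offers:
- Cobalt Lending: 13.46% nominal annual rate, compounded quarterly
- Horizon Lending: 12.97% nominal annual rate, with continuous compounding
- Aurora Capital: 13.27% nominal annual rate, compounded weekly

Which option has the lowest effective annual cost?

Cobalt Lending: (1 + 0.1346/4)^4 − 1 = 14.155%
Horizon Lending: e^0.1297 − 1 = 13.849%
Aurora Capital: (1 + 0.1327/52)^52 − 1 = 14.171%
The lowest effective annual rate is Horizon Lending at 13.849%.

Horizon Lending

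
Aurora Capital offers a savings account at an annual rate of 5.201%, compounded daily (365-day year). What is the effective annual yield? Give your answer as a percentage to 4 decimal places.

EAR = (1 + 0.05201/365)^365 − 1.
= (1 + 0.000142)^365 − 1 = 1.053382 − 1 = 5.3382%.

5.3382%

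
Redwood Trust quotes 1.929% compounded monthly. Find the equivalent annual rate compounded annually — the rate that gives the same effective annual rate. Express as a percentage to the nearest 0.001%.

1.946%

EAR = (1 + 0.01929/12)^12 − 1 = 0.019461.
Compounded annually, the equivalent nominal rate is the EAR itself: 1.946%.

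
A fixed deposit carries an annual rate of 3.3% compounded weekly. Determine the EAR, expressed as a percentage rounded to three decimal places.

EAR = (1 + 0.033/52)^52 − 1.
= 1.033540 − 1 = 3.354%.

3.354%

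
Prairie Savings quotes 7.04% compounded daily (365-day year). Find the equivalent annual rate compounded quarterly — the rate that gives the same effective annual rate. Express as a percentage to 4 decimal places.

EAR = (1 + 0.0704/365)^365 − 1 = 0.072930.
Solve (1 + r/4)^4 = 1.072930: r/4 = 1.072930^(1/4) − 1 = 0.017754, so r = 0.071016 = 7.1016%.

7.1016%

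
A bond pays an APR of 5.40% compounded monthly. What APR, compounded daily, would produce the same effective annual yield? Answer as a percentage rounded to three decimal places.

EAR = (1 + 0.0540/12)^12 − 1 = 0.055357.
Solve (1 + r/365)^365 = 1.055357: r/365 = 1.055357^(1/365) − 1 = 0.000148, so r = 0.053883 = 5.388%.

5.388%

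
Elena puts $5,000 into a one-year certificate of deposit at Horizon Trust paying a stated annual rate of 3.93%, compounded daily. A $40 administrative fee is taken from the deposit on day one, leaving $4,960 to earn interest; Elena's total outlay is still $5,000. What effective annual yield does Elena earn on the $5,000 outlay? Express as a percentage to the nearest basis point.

3.18%

Value after one year: 4,960 × (1 + 0.0393/365)^365 = 4,960 × 1.040080 = $5,158.80.
Effective yield on the $5,000 outlay: 5,158.80 / 5,000 − 1 = 0.031760 = 3.18%.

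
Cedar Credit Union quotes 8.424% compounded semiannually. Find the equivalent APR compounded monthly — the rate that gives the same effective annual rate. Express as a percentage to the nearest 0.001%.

8.280%

EAR = (1 + 0.08424/2)^2 − 1 = 0.086014.
Solve (1 + r/12)^12 = 1.086014: r/12 = 1.086014^(1/12) − 1 = 0.006900, so r = 0.082799 = 8.280%.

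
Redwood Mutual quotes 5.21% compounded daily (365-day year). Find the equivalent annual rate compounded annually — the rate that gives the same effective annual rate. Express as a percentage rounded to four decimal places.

5.3477%

EAR = (1 + 0.0521/365)^365 − 1 = 0.053477.
Compounded annually, the equivalent nominal rate is the EAR itself: 5.3477%.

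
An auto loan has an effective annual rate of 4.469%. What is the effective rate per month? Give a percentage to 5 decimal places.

The per-month rate i satisfies (1 + i)^12 = 1 + 0.04469.
i = 1.04469^(1/12) − 1 = 0.0036500 = 0.36500%.

0.36500%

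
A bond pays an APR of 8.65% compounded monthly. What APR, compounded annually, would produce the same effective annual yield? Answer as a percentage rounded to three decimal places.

EAR = (1 + 0.0865/12)^12 − 1 = 0.090013.
Compounded annually, the equivalent nominal rate is the EAR itself: 9.001%.

9.001%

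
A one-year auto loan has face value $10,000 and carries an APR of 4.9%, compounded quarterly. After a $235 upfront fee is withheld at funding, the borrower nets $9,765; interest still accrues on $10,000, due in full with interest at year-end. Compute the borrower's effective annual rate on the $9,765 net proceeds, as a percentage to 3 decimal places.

7.517%

Amount owed after one year: 10,000 × (1 + 0.049/4)^4 = 10,000 × 1.049908 = $10,499.08.
Effective rate on net proceeds: 10,499.08 / 9,765 − 1 = 0.075174 = 7.517%.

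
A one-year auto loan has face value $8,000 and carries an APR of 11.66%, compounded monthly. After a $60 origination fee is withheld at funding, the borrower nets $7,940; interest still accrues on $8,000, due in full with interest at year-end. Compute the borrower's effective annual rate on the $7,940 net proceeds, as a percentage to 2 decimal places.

13.15%

Amount owed after one year: 8,000 × (1 + 0.1166/12)^12 = 8,000 × 1.123038 = $8,984.30.
Effective rate on net proceeds: 8,984.30 / 7,940 − 1 = 0.131524 = 13.15%.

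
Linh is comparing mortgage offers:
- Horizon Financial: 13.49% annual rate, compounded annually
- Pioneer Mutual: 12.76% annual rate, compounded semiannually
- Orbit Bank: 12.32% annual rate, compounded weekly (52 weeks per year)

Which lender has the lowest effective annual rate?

Orbit Bank

Horizon Financial: compounded annually, EAR = 13.490%
Pioneer Mutual: (1 + 0.1276/2)^2 − 1 = 13.167%
Orbit Bank: (1 + 0.1232/52)^52 − 1 = 13.095%
The lowest effective annual rate is Orbit Bank at 13.095%.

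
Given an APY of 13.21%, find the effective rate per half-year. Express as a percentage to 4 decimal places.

6.4002%

The per-half-year rate i satisfies (1 + i)^2 = 1 + 0.1321.
i = 1.1321^(1/2) − 1 = 0.0640019 = 6.4002%.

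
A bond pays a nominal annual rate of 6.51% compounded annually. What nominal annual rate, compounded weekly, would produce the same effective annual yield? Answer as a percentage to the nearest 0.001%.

Compounded annually, EAR = nominal = 0.065100.
Solve (1 + r/52)^52 = 1.065100: r/52 = 1.065100^(1/52) − 1 = 0.001214, so r = 0.063107 = 6.311%.

6.311%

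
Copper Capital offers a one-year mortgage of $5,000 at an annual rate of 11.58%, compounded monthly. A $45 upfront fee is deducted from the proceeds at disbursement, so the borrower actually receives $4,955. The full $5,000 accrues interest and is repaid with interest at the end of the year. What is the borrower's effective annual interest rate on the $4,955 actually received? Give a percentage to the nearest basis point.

13.23%

Amount owed after one year: 5,000 × (1 + 0.1158/12)^12 = 5,000 × 1.122148 = $5,610.74.
Effective rate on net proceeds: 5,610.74 / 4,955 − 1 = 0.132339 = 13.23%.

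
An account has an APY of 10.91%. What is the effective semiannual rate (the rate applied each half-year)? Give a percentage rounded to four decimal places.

The per-half-year rate i satisfies (1 + i)^2 = 1 + 0.1091.
i = 1.1091^(1/2) − 1 = 0.0531382 = 5.3138%.

5.3138%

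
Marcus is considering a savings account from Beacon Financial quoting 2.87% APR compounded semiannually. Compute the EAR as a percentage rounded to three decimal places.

2.891%

EAR = (1 + 0.0287/2)^2 − 1.
= (1 + 0.014350)^2 − 1 = 1.028906 − 1 = 2.891%.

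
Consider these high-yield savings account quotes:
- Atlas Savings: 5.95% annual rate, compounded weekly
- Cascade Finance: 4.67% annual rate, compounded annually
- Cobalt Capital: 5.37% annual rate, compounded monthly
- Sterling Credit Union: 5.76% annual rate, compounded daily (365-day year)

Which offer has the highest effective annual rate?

Atlas Savings: (1 + 0.0595/52)^52 − 1 = 6.127%
Cascade Finance: compounded annually, EAR = 4.670%
Cobalt Capital: (1 + 0.0537/12)^12 − 1 = 5.504%
Sterling Credit Union: (1 + 0.0576/365)^365 − 1 = 5.929%
The highest effective annual rate is Atlas Savings at 6.127%.

Atlas Savings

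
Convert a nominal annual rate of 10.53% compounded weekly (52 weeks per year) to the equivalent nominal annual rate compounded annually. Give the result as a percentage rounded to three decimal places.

11.093%

EAR = (1 + 0.1053/52)^52 − 1 = 0.110926.
Compounded annually, the equivalent nominal rate is the EAR itself: 11.093%.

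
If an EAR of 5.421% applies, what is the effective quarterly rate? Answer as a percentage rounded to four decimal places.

The per-quarter rate i satisfies (1 + i)^4 = 1 + 0.05421.
i = 1.05421^(1/4) − 1 = 0.0132854 = 1.3285%.

1.3285%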